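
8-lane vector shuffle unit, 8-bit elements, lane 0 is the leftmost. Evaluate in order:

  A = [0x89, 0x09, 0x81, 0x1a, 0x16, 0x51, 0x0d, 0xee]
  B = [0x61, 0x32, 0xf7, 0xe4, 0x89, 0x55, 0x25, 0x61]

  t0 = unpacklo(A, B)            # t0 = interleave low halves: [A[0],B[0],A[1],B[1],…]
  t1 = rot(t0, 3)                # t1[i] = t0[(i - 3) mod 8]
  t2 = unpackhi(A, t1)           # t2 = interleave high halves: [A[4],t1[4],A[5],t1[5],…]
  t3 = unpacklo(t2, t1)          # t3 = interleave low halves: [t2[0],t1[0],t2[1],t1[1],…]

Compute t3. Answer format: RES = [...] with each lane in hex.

RES = [0x16, 0xf7, 0x61, 0x1a, 0x51, 0xe4, 0x09, 0x89]

  t0: 89 61 09 32 81 f7 1a e4
  t1: f7 1a e4 89 61 09 32 81
  t2: 16 61 51 09 0d 32 ee 81
  t3: 16 f7 61 1a 51 e4 09 89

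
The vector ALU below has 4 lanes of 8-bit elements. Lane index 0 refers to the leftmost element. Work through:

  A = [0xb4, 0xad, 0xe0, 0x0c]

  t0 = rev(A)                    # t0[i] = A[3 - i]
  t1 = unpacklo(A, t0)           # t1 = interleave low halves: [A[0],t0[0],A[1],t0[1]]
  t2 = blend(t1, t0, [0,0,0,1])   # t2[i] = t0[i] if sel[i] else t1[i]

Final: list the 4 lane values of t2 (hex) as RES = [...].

RES = [0xb4, 0x0c, 0xad, 0xb4]

  t0: 0c e0 ad b4
  t1: b4 0c ad e0
  t2: b4 0c ad b4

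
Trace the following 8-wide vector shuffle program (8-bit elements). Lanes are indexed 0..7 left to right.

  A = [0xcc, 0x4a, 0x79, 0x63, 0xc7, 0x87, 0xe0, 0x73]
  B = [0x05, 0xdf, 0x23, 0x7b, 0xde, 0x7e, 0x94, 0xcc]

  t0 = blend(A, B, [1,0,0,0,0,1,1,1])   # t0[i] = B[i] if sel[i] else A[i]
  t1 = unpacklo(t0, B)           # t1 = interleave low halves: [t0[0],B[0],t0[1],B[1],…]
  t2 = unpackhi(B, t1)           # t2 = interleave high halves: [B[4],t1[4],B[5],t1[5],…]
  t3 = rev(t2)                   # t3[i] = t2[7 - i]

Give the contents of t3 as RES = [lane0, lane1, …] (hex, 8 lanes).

RES = [0x7b, 0xcc, 0x63, 0x94, 0x23, 0x7e, 0x79, 0xde]

  t0: 05 4a 79 63 c7 7e 94 cc
  t1: 05 05 4a df 79 23 63 7b
  t2: de 79 7e 23 94 63 cc 7b
  t3: 7b cc 63 94 23 7e 79 de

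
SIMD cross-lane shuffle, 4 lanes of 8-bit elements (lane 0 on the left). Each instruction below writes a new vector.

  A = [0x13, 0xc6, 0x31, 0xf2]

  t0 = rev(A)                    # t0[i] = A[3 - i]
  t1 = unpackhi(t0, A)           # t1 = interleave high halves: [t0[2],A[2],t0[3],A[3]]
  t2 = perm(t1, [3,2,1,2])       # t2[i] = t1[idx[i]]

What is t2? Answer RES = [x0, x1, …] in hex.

RES = [0xf2, 0x13, 0x31, 0x13]

→ t0 |f2|31|c6|13|
→ t1 |c6|31|13|f2|
→ t2 |f2|13|31|13|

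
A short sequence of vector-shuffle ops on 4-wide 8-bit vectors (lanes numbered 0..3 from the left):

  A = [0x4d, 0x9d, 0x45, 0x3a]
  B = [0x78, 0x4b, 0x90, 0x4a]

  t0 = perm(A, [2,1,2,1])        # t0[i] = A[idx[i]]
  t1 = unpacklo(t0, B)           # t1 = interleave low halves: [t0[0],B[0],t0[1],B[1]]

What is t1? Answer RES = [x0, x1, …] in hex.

t0 = [0x45, 0x9d, 0x45, 0x9d]
t1 = [0x45, 0x78, 0x9d, 0x4b]

RES = [ 0x45  0x78  0x9d  0x4b ]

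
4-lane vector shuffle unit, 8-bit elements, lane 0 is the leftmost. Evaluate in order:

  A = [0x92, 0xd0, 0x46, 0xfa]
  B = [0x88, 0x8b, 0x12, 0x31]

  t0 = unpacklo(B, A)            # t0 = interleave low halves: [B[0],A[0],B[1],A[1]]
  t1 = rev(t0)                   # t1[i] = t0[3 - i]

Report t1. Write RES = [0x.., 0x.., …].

RES = [ 0xd0  0x8b  0x92  0x88 ]

t0 = [0x88, 0x92, 0x8b, 0xd0]
t1 = [0xd0, 0x8b, 0x92, 0x88]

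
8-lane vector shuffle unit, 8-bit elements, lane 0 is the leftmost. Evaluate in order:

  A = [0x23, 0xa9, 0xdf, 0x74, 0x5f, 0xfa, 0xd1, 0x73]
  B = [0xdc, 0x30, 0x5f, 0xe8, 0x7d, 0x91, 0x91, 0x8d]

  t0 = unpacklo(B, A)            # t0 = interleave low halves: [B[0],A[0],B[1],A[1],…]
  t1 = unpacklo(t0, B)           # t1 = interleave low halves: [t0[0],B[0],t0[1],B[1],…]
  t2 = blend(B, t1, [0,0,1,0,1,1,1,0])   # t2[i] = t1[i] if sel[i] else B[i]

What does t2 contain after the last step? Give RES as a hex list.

RES = [0xdc, 0x30, 0x23, 0xe8, 0x30, 0x5f, 0xa9, 0x8d]

→ t0 |dc|23|30|a9|5f|df|e8|74|
→ t1 |dc|dc|23|30|30|5f|a9|e8|
→ t2 |dc|30|23|e8|30|5f|a9|8d|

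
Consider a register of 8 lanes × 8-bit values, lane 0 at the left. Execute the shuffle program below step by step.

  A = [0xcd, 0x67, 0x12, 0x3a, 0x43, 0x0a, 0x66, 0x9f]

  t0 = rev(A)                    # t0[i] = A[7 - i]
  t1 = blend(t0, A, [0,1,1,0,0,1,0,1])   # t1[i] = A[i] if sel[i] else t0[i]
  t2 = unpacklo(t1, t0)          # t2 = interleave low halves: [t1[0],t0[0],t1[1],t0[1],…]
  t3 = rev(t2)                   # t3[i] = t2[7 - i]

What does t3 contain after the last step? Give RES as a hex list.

RES = [0x43, 0x43, 0x0a, 0x12, 0x66, 0x67, 0x9f, 0x9f]

→ t0 |9f|66|0a|43|3a|12|67|cd|
→ t1 |9f|67|12|43|3a|0a|67|9f|
→ t2 |9f|9f|67|66|12|0a|43|43|
→ t3 |43|43|0a|12|66|67|9f|9f|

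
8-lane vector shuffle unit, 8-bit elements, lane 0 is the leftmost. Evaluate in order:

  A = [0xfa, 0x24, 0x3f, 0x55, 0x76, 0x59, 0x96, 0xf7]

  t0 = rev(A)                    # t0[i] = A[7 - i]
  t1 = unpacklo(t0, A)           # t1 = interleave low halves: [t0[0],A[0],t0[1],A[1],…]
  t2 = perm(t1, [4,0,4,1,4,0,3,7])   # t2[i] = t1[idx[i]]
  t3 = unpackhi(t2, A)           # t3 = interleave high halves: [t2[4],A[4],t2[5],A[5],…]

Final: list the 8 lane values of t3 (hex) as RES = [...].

→ t0 |f7|96|59|76|55|3f|24|fa|
→ t1 |f7|fa|96|24|59|3f|76|55|
→ t2 |59|f7|59|fa|59|f7|24|55|
→ t3 |59|76|f7|59|24|96|55|f7|

RES = [0x59, 0x76, 0xf7, 0x59, 0x24, 0x96, 0x55, 0xf7]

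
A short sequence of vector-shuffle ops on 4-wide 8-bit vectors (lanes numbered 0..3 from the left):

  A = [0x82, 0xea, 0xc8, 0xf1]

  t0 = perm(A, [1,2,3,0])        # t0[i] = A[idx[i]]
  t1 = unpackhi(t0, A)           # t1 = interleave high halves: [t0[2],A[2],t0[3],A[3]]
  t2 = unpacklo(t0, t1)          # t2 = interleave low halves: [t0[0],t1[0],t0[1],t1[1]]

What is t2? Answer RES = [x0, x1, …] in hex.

RES = [ 0xea  0xf1  0xc8  0xc8 ]

→ t0 |ea|c8|f1|82|
→ t1 |f1|c8|82|f1|
→ t2 |ea|f1|c8|c8|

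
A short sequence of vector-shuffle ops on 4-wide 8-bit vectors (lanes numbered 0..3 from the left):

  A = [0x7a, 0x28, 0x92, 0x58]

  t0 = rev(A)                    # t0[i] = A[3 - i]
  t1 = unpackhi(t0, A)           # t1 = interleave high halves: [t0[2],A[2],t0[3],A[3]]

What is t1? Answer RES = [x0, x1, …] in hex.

RES = [ 0x28  0x92  0x7a  0x58 ]

  t0: 58 92 28 7a
  t1: 28 92 7a 58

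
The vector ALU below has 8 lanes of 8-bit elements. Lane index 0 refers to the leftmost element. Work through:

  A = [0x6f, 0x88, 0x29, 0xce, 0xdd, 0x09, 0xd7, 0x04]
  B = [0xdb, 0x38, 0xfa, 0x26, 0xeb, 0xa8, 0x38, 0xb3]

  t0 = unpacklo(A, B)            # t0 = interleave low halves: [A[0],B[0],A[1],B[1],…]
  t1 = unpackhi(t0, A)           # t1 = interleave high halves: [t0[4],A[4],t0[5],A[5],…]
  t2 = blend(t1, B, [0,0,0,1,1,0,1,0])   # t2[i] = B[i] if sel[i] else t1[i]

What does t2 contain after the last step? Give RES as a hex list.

RES = [0x29, 0xdd, 0xfa, 0x26, 0xeb, 0xd7, 0x38, 0x04]

→ t0 |6f|db|88|38|29|fa|ce|26|
→ t1 |29|dd|fa|09|ce|d7|26|04|
→ t2 |29|dd|fa|26|eb|d7|38|04|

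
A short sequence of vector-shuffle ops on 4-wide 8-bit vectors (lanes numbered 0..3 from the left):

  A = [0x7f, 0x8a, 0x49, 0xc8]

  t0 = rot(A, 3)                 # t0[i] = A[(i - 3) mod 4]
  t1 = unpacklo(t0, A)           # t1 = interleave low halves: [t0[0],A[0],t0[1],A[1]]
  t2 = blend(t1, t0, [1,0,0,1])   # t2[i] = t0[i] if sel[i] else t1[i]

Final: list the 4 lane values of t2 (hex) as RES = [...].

t0 = [0x8a, 0x49, 0xc8, 0x7f]
t1 = [0x8a, 0x7f, 0x49, 0x8a]
t2 = [0x8a, 0x7f, 0x49, 0x7f]

RES = [0x8a, 0x7f, 0x49, 0x7f]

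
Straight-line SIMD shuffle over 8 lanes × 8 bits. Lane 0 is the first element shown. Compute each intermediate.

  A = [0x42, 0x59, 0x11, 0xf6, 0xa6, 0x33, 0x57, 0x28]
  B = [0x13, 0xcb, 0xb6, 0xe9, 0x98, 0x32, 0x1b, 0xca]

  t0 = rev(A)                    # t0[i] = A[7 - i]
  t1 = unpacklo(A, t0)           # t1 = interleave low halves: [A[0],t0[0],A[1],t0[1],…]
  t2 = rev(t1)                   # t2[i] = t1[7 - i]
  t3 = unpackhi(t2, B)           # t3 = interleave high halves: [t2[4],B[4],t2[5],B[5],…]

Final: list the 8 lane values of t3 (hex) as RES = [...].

  t0: 28 57 33 a6 f6 11 59 42
  t1: 42 28 59 57 11 33 f6 a6
  t2: a6 f6 33 11 57 59 28 42
  t3: 57 98 59 32 28 1b 42 ca

RES = [ 0x57  0x98  0x59  0x32  0x28  0x1b  0x42  0xca ]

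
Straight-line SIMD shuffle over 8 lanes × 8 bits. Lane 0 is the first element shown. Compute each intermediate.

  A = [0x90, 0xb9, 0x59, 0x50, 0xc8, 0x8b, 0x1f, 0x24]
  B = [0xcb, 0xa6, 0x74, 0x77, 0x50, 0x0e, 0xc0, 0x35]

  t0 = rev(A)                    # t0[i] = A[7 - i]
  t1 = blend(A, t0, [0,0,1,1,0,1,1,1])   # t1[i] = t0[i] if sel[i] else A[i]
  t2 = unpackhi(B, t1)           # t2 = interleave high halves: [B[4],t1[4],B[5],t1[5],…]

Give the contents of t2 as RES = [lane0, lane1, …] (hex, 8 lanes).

  t0: 24 1f 8b c8 50 59 b9 90
  t1: 90 b9 8b c8 c8 59 b9 90
  t2: 50 c8 0e 59 c0 b9 35 90

RES = [0x50, 0xc8, 0x0e, 0x59, 0xc0, 0xb9, 0x35, 0x90]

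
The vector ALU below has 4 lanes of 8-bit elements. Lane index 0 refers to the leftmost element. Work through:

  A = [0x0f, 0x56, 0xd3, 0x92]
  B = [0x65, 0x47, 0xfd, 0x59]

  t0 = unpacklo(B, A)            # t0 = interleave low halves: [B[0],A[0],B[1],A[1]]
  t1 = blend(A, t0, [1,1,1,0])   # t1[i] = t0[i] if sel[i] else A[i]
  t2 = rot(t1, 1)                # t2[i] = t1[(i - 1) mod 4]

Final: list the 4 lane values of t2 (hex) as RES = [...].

t0 = [0x65, 0x0f, 0x47, 0x56]
t1 = [0x65, 0x0f, 0x47, 0x92]
t2 = [0x92, 0x65, 0x0f, 0x47]

RES = [0x92, 0x65, 0x0f, 0x47]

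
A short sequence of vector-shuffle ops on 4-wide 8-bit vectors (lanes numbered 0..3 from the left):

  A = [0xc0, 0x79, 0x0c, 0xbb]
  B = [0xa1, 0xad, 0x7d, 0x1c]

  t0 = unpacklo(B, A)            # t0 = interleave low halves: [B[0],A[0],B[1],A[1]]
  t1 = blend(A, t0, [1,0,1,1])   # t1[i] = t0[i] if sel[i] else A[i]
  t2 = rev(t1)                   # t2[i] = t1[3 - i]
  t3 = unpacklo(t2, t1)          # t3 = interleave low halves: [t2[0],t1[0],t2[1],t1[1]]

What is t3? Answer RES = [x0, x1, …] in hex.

RES = [ 0x79  0xa1  0xad  0x79 ]

  t0: a1 c0 ad 79
  t1: a1 79 ad 79
  t2: 79 ad 79 a1
  t3: 79 a1 ad 79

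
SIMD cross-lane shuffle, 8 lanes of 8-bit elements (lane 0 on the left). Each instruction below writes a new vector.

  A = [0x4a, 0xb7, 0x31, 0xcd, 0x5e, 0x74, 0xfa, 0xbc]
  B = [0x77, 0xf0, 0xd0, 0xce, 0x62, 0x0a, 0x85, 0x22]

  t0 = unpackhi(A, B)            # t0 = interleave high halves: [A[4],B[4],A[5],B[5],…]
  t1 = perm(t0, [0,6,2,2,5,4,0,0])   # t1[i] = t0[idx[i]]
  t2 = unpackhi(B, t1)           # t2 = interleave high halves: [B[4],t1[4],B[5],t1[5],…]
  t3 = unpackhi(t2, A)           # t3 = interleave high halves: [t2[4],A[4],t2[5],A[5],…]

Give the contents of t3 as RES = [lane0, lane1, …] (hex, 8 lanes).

RES = [ 0x85  0x5e  0x5e  0x74  0x22  0xfa  0x5e  0xbc ]

→ t0 |5e|62|74|0a|fa|85|bc|22|
→ t1 |5e|bc|74|74|85|fa|5e|5e|
→ t2 |62|85|0a|fa|85|5e|22|5e|
→ t3 |85|5e|5e|74|22|fa|5e|bc|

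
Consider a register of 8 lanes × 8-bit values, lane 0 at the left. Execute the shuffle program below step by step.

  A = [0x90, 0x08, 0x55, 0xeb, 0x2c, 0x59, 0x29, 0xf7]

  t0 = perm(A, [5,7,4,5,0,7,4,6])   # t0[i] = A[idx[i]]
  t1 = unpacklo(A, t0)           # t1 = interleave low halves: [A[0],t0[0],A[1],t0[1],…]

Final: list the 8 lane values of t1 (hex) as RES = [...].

→ t0 |59|f7|2c|59|90|f7|2c|29|
→ t1 |90|59|08|f7|55|2c|eb|59|

RES = [0x90, 0x59, 0x08, 0xf7, 0x55, 0x2c, 0xeb, 0x59]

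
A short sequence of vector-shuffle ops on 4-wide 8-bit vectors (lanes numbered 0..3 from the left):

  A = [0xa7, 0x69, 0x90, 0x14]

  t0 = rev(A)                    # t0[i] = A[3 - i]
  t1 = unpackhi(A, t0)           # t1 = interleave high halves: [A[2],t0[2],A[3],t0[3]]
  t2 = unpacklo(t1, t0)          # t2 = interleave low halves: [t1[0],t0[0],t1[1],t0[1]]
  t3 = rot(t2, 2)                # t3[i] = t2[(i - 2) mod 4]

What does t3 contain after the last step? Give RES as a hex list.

RES = [0x69, 0x90, 0x90, 0x14]

t0 = [0x14, 0x90, 0x69, 0xa7]
t1 = [0x90, 0x69, 0x14, 0xa7]
t2 = [0x90, 0x14, 0x69, 0x90]
t3 = [0x69, 0x90, 0x90, 0x14]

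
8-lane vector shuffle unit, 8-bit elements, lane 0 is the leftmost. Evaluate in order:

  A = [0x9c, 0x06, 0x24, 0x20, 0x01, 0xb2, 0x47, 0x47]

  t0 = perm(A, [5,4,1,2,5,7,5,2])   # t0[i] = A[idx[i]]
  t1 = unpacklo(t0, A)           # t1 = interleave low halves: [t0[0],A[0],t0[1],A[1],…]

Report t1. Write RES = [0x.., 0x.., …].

t0 = [0xb2, 0x01, 0x06, 0x24, 0xb2, 0x47, 0xb2, 0x24]
t1 = [0xb2, 0x9c, 0x01, 0x06, 0x06, 0x24, 0x24, 0x20]

RES = [0xb2, 0x9c, 0x01, 0x06, 0x06, 0x24, 0x24, 0x20]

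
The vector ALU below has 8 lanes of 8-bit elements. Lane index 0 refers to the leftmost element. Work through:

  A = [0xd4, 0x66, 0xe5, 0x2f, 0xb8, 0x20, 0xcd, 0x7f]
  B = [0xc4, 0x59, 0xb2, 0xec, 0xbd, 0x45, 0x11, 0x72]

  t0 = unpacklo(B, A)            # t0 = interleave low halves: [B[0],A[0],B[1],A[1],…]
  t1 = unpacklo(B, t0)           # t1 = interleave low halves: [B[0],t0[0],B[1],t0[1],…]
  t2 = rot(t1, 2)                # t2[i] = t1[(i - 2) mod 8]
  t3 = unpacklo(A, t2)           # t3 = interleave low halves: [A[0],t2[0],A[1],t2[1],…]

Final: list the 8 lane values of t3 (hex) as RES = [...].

RES = [ 0xd4  0xec  0x66  0x66  0xe5  0xc4  0x2f  0xc4 ]

  t0: c4 d4 59 66 b2 e5 ec 2f
  t1: c4 c4 59 d4 b2 59 ec 66
  t2: ec 66 c4 c4 59 d4 b2 59
  t3: d4 ec 66 66 e5 c4 2f c4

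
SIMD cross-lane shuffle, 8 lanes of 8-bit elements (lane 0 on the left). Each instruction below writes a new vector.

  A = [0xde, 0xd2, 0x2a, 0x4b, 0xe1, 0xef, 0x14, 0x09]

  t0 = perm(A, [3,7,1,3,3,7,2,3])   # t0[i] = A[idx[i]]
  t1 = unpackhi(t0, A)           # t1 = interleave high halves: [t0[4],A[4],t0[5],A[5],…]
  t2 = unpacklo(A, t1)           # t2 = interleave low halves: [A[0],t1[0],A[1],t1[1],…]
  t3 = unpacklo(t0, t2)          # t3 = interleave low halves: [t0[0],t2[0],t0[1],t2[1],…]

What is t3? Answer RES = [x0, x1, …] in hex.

t0 = [0x4b, 0x09, 0xd2, 0x4b, 0x4b, 0x09, 0x2a, 0x4b]
t1 = [0x4b, 0xe1, 0x09, 0xef, 0x2a, 0x14, 0x4b, 0x09]
t2 = [0xde, 0x4b, 0xd2, 0xe1, 0x2a, 0x09, 0x4b, 0xef]
t3 = [0x4b, 0xde, 0x09, 0x4b, 0xd2, 0xd2, 0x4b, 0xe1]

RES = [0x4b, 0xde, 0x09, 0x4b, 0xd2, 0xd2, 0x4b, 0xe1]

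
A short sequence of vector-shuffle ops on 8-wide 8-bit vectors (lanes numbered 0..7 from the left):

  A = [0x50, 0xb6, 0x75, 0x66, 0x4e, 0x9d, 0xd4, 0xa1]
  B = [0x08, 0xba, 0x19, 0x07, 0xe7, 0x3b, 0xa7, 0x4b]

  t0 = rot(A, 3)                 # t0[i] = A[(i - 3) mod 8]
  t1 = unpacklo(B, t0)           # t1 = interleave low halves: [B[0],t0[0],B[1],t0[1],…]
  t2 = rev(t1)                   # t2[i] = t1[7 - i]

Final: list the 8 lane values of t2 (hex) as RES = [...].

  t0: 9d d4 a1 50 b6 75 66 4e
  t1: 08 9d ba d4 19 a1 07 50
  t2: 50 07 a1 19 d4 ba 9d 08

RES = [0x50, 0x07, 0xa1, 0x19, 0xd4, 0xba, 0x9d, 0x08]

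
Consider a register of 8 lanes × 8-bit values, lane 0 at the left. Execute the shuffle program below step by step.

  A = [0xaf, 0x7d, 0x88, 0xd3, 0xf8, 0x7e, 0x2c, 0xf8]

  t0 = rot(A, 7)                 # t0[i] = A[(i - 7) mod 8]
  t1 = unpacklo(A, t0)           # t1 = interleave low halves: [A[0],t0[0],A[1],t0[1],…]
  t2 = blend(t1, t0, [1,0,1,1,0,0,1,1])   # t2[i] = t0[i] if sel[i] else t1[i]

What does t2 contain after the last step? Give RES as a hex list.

t0 = [0x7d, 0x88, 0xd3, 0xf8, 0x7e, 0x2c, 0xf8, 0xaf]
t1 = [0xaf, 0x7d, 0x7d, 0x88, 0x88, 0xd3, 0xd3, 0xf8]
t2 = [0x7d, 0x7d, 0xd3, 0xf8, 0x88, 0xd3, 0xf8, 0xaf]

RES = [0x7d, 0x7d, 0xd3, 0xf8, 0x88, 0xd3, 0xf8, 0xaf]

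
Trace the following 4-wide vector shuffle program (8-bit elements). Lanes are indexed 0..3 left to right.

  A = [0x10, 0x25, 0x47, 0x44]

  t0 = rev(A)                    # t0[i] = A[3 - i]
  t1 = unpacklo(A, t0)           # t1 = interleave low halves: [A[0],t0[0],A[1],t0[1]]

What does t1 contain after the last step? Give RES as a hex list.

→ t0 |44|47|25|10|
→ t1 |10|44|25|47|

RES = [0x10, 0x44, 0x25, 0x47]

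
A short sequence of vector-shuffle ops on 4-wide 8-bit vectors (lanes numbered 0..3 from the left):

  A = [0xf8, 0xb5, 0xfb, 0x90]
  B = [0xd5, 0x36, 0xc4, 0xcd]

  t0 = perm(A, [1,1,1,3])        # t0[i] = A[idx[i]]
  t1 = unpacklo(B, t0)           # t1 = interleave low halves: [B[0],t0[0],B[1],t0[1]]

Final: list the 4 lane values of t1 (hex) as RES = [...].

  t0: b5 b5 b5 90
  t1: d5 b5 36 b5

RES = [0xd5, 0xb5, 0x36, 0xb5]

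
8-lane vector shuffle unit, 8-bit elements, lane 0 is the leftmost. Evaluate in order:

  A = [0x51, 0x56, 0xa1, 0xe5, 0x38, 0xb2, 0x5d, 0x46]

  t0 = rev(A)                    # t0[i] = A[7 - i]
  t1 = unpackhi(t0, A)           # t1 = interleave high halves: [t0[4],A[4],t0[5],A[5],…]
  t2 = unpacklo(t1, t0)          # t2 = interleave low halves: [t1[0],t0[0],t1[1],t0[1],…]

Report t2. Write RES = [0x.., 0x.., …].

RES = [0xe5, 0x46, 0x38, 0x5d, 0xa1, 0xb2, 0xb2, 0x38]

  t0: 46 5d b2 38 e5 a1 56 51
  t1: e5 38 a1 b2 56 5d 51 46
  t2: e5 46 38 5d a1 b2 b2 38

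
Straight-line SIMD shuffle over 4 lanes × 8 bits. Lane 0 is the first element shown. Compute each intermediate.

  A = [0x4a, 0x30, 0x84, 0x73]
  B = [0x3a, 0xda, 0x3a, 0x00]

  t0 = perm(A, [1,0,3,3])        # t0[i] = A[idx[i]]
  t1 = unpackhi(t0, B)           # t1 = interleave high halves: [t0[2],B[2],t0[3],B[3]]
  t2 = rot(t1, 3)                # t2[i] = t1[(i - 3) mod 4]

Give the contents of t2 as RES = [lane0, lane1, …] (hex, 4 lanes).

RES = [ 0x3a  0x73  0x00  0x73 ]

→ t0 |30|4a|73|73|
→ t1 |73|3a|73|00|
→ t2 |3a|73|00|73|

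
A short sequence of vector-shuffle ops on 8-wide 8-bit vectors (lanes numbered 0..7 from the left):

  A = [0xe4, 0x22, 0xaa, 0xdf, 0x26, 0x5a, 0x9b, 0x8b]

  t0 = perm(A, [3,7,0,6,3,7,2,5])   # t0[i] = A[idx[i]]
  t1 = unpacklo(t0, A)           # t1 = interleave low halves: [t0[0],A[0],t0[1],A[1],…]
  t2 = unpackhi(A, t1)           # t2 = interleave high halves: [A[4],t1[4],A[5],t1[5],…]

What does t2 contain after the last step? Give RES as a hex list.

→ t0 |df|8b|e4|9b|df|8b|aa|5a|
→ t1 |df|e4|8b|22|e4|aa|9b|df|
→ t2 |26|e4|5a|aa|9b|9b|8b|df|

RES = [ 0x26  0xe4  0x5a  0xaa  0x9b  0x9b  0x8b  0xdf ]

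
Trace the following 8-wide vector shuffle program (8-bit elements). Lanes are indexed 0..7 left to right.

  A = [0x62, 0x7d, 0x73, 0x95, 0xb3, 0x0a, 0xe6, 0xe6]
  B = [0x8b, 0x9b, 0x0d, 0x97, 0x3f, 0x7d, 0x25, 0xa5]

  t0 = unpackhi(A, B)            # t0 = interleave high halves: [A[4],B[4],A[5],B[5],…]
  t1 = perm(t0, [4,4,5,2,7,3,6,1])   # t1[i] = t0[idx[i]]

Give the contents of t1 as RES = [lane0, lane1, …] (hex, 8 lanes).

RES = [0xe6, 0xe6, 0x25, 0x0a, 0xa5, 0x7d, 0xe6, 0x3f]

→ t0 |b3|3f|0a|7d|e6|25|e6|a5|
→ t1 |e6|e6|25|0a|a5|7d|e6|3f|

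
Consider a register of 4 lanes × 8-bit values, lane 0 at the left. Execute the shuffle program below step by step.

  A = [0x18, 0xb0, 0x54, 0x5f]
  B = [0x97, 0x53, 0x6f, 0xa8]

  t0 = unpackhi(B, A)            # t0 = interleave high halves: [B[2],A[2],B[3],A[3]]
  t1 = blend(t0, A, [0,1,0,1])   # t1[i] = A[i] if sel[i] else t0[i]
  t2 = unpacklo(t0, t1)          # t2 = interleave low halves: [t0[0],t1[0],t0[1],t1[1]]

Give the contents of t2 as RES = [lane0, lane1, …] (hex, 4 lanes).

  t0: 6f 54 a8 5f
  t1: 6f b0 a8 5f
  t2: 6f 6f 54 b0

RES = [ 0x6f  0x6f  0x54  0xb0 ]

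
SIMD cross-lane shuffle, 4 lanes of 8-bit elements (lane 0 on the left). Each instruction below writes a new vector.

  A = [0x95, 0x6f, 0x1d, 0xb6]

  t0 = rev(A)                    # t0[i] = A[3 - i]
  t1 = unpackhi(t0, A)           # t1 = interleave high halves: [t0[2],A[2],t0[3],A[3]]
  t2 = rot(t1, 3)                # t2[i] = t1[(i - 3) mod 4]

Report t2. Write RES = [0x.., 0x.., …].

RES = [0x1d, 0x95, 0xb6, 0x6f]

  t0: b6 1d 6f 95
  t1: 6f 1d 95 b6
  t2: 1d 95 b6 6f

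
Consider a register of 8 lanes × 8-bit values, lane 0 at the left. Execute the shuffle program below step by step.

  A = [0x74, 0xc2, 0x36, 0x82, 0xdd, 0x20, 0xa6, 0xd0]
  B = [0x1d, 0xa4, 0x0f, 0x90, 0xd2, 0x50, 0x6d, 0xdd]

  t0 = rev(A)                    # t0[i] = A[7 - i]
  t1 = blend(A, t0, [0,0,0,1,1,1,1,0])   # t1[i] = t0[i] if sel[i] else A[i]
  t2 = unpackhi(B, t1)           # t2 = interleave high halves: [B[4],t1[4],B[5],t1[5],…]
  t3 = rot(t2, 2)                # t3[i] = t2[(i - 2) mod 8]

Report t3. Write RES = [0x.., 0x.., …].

→ t0 |d0|a6|20|dd|82|36|c2|74|
→ t1 |74|c2|36|dd|82|36|c2|d0|
→ t2 |d2|82|50|36|6d|c2|dd|d0|
→ t3 |dd|d0|d2|82|50|36|6d|c2|

RES = [ 0xdd  0xd0  0xd2  0x82  0x50  0x36  0x6d  0xc2 ]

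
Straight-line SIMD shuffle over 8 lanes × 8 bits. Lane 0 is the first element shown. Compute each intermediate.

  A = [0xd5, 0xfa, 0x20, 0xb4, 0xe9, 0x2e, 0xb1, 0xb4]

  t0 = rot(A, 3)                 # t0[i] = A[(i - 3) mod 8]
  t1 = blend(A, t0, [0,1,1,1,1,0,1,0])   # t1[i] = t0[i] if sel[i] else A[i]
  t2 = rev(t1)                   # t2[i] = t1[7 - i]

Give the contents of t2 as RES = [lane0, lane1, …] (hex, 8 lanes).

t0 = [0x2e, 0xb1, 0xb4, 0xd5, 0xfa, 0x20, 0xb4, 0xe9]
t1 = [0xd5, 0xb1, 0xb4, 0xd5, 0xfa, 0x2e, 0xb4, 0xb4]
t2 = [0xb4, 0xb4, 0x2e, 0xfa, 0xd5, 0xb4, 0xb1, 0xd5]

RES = [0xb4, 0xb4, 0x2e, 0xfa, 0xd5, 0xb4, 0xb1, 0xd5]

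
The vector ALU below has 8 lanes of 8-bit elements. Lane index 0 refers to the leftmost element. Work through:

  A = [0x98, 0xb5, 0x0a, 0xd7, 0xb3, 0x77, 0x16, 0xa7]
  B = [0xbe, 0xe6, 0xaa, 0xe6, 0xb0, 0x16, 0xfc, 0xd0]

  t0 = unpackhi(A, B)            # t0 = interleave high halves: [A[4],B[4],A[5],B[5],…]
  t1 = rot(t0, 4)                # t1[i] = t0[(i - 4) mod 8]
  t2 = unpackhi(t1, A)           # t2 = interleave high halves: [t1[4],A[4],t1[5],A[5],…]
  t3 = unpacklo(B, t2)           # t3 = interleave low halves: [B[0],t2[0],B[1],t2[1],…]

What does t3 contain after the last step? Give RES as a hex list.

  t0: b3 b0 77 16 16 fc a7 d0
  t1: 16 fc a7 d0 b3 b0 77 16
  t2: b3 b3 b0 77 77 16 16 a7
  t3: be b3 e6 b3 aa b0 e6 77

RES = [ 0xbe  0xb3  0xe6  0xb3  0xaa  0xb0  0xe6  0x77 ]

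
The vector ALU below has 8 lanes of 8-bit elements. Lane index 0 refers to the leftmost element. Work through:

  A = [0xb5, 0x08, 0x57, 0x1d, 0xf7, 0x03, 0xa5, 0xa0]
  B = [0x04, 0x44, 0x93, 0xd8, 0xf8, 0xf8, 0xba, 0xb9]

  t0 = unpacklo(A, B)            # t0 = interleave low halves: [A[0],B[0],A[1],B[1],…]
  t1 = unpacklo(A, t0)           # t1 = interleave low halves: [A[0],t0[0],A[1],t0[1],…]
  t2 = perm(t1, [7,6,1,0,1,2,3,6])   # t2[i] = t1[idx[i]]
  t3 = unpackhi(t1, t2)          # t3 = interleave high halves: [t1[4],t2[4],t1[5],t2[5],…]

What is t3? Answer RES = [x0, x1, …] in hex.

RES = [0x57, 0xb5, 0x08, 0x08, 0x1d, 0x04, 0x44, 0x1d]

  t0: b5 04 08 44 57 93 1d d8
  t1: b5 b5 08 04 57 08 1d 44
  t2: 44 1d b5 b5 b5 08 04 1d
  t3: 57 b5 08 08 1d 04 44 1d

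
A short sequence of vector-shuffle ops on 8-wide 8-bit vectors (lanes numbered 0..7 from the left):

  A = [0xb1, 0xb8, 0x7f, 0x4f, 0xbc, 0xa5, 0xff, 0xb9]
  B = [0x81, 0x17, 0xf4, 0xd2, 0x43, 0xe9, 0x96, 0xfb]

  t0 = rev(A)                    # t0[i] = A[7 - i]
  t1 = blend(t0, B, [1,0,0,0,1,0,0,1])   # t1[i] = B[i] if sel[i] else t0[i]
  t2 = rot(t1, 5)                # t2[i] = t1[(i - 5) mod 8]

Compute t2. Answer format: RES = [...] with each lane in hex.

RES = [ 0xbc  0x43  0x7f  0xb8  0xfb  0x81  0xff  0xa5 ]

t0 = [0xb9, 0xff, 0xa5, 0xbc, 0x4f, 0x7f, 0xb8, 0xb1]
t1 = [0x81, 0xff, 0xa5, 0xbc, 0x43, 0x7f, 0xb8, 0xfb]
t2 = [0xbc, 0x43, 0x7f, 0xb8, 0xfb, 0x81, 0xff, 0xa5]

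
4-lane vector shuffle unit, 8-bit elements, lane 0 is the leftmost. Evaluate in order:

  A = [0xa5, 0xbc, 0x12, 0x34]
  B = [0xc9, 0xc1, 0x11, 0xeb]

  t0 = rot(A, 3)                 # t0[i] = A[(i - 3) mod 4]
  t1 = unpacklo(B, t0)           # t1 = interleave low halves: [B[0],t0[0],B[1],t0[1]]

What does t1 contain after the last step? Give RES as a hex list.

RES = [0xc9, 0xbc, 0xc1, 0x12]

t0 = [0xbc, 0x12, 0x34, 0xa5]
t1 = [0xc9, 0xbc, 0xc1, 0x12]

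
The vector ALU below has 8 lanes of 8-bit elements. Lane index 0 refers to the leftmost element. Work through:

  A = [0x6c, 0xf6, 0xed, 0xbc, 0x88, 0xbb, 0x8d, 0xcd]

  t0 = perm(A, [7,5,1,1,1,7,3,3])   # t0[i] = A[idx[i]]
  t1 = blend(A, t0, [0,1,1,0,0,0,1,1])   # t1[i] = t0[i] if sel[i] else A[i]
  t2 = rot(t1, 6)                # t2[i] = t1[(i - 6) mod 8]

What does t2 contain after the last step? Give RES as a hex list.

RES = [0xf6, 0xbc, 0x88, 0xbb, 0xbc, 0xbc, 0x6c, 0xbb]

→ t0 |cd|bb|f6|f6|f6|cd|bc|bc|
→ t1 |6c|bb|f6|bc|88|bb|bc|bc|
→ t2 |f6|bc|88|bb|bc|bc|6c|bb|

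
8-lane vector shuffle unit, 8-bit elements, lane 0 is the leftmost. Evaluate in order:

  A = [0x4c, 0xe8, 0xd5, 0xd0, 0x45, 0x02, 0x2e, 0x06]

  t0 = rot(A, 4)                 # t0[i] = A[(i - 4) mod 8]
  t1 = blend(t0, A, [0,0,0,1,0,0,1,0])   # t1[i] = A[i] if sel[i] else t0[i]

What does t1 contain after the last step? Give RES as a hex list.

RES = [0x45, 0x02, 0x2e, 0xd0, 0x4c, 0xe8, 0x2e, 0xd0]

t0 = [0x45, 0x02, 0x2e, 0x06, 0x4c, 0xe8, 0xd5, 0xd0]
t1 = [0x45, 0x02, 0x2e, 0xd0, 0x4c, 0xe8, 0x2e, 0xd0]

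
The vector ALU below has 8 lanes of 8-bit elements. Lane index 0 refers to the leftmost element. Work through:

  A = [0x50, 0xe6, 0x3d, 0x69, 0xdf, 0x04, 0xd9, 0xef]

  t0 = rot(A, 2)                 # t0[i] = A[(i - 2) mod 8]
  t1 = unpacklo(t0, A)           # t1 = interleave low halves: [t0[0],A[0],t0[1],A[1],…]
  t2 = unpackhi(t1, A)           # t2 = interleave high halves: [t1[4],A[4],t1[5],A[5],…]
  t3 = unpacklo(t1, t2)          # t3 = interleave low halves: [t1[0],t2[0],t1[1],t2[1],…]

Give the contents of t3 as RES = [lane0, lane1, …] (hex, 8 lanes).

t0 = [0xd9, 0xef, 0x50, 0xe6, 0x3d, 0x69, 0xdf, 0x04]
t1 = [0xd9, 0x50, 0xef, 0xe6, 0x50, 0x3d, 0xe6, 0x69]
t2 = [0x50, 0xdf, 0x3d, 0x04, 0xe6, 0xd9, 0x69, 0xef]
t3 = [0xd9, 0x50, 0x50, 0xdf, 0xef, 0x3d, 0xe6, 0x04]

RES = [0xd9, 0x50, 0x50, 0xdf, 0xef, 0x3d, 0xe6, 0x04]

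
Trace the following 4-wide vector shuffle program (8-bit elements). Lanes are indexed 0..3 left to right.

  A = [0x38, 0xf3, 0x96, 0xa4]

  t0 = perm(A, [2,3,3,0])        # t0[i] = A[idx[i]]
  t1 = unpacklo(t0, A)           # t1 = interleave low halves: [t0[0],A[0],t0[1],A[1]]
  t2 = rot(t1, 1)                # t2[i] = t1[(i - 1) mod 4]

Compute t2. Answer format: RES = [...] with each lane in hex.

RES = [0xf3, 0x96, 0x38, 0xa4]

→ t0 |96|a4|a4|38|
→ t1 |96|38|a4|f3|
→ t2 |f3|96|38|a4|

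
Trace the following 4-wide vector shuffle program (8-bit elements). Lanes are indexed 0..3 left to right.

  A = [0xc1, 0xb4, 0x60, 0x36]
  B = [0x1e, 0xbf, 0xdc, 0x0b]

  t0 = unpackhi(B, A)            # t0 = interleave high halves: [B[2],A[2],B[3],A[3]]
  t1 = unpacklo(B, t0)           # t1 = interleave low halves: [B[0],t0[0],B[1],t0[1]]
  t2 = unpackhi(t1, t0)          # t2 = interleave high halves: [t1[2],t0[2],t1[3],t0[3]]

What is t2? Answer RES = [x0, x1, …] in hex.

→ t0 |dc|60|0b|36|
→ t1 |1e|dc|bf|60|
→ t2 |bf|0b|60|36|

RES = [0xbf, 0x0b, 0x60, 0x36]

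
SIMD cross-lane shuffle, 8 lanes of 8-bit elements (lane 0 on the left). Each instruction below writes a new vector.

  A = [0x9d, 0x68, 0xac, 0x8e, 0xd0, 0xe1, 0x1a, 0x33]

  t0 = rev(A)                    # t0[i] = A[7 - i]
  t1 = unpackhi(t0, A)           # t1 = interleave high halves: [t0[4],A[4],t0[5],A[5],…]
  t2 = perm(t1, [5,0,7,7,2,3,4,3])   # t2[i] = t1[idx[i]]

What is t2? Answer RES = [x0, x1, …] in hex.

→ t0 |33|1a|e1|d0|8e|ac|68|9d|
→ t1 |8e|d0|ac|e1|68|1a|9d|33|
→ t2 |1a|8e|33|33|ac|e1|68|e1|

RES = [ 0x1a  0x8e  0x33  0x33  0xac  0xe1  0x68  0xe1 ]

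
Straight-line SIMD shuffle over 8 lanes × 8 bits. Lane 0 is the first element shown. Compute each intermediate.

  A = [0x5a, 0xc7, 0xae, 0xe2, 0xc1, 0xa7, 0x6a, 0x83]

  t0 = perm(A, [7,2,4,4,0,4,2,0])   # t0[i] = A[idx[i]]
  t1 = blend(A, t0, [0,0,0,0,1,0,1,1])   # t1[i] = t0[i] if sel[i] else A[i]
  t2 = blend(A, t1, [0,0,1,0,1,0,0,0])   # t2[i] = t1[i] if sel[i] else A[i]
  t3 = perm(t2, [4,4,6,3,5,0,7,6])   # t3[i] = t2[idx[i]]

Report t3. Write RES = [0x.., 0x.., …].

RES = [ 0x5a  0x5a  0x6a  0xe2  0xa7  0x5a  0x83  0x6a ]

t0 = [0x83, 0xae, 0xc1, 0xc1, 0x5a, 0xc1, 0xae, 0x5a]
t1 = [0x5a, 0xc7, 0xae, 0xe2, 0x5a, 0xa7, 0xae, 0x5a]
t2 = [0x5a, 0xc7, 0xae, 0xe2, 0x5a, 0xa7, 0x6a, 0x83]
t3 = [0x5a, 0x5a, 0x6a, 0xe2, 0xa7, 0x5a, 0x83, 0x6a]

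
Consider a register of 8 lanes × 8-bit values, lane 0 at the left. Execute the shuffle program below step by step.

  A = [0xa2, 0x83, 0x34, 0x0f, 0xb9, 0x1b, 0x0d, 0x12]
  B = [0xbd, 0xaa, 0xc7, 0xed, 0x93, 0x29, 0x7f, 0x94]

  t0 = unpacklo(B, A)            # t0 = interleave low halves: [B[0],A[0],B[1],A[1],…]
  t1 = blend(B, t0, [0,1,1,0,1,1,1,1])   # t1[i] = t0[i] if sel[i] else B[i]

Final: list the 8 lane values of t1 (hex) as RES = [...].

RES = [ 0xbd  0xa2  0xaa  0xed  0xc7  0x34  0xed  0x0f ]

→ t0 |bd|a2|aa|83|c7|34|ed|0f|
→ t1 |bd|a2|aa|ed|c7|34|ed|0f|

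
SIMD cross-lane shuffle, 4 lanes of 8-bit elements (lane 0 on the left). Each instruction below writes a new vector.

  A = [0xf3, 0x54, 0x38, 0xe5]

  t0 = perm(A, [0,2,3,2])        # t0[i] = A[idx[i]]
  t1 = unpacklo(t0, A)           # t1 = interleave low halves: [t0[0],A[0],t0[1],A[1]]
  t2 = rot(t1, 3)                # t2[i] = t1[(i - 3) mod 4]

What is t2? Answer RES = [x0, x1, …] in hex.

RES = [ 0xf3  0x38  0x54  0xf3 ]

  t0: f3 38 e5 38
  t1: f3 f3 38 54
  t2: f3 38 54 f3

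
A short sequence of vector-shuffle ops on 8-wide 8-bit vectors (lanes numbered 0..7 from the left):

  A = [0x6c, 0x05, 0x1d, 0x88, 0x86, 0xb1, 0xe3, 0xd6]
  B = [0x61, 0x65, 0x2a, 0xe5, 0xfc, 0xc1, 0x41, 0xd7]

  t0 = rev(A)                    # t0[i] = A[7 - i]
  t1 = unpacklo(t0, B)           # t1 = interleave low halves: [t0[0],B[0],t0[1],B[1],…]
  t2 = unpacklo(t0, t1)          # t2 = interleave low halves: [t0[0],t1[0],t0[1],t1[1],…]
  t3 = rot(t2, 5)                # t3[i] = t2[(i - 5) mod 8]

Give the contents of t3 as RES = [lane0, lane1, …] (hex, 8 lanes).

RES = [ 0x61  0xb1  0xe3  0x86  0x65  0xd6  0xd6  0xe3 ]

  t0: d6 e3 b1 86 88 1d 05 6c
  t1: d6 61 e3 65 b1 2a 86 e5
  t2: d6 d6 e3 61 b1 e3 86 65
  t3: 61 b1 e3 86 65 d6 d6 e3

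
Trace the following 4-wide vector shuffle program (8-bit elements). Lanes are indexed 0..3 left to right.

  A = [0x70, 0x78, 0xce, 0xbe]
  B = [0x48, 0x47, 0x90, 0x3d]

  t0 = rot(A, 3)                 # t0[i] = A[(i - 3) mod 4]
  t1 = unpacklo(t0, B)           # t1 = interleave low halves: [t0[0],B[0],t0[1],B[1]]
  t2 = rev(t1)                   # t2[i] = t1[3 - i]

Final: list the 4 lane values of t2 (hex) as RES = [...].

  t0: 78 ce be 70
  t1: 78 48 ce 47
  t2: 47 ce 48 78

RES = [ 0x47  0xce  0x48  0x78 ]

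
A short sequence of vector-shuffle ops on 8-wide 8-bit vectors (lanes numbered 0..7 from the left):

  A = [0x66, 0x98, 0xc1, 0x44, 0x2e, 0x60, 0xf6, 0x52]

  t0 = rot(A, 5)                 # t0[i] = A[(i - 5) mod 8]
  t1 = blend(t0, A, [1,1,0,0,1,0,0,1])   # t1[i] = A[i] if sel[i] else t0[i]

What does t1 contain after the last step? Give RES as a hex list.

→ t0 |44|2e|60|f6|52|66|98|c1|
→ t1 |66|98|60|f6|2e|66|98|52|

RES = [ 0x66  0x98  0x60  0xf6  0x2e  0x66  0x98  0x52 ]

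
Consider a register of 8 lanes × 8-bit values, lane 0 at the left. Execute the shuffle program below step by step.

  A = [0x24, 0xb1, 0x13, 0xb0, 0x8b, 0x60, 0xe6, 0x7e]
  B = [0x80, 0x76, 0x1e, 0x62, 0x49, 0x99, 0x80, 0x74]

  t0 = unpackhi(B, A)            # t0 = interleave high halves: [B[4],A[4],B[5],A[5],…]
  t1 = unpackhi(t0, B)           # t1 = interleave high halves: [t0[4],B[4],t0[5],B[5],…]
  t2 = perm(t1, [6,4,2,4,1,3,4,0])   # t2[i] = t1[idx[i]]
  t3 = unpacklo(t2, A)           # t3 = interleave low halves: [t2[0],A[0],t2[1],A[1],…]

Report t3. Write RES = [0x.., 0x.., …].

RES = [ 0x7e  0x24  0x74  0xb1  0xe6  0x13  0x74  0xb0 ]

t0 = [0x49, 0x8b, 0x99, 0x60, 0x80, 0xe6, 0x74, 0x7e]
t1 = [0x80, 0x49, 0xe6, 0x99, 0x74, 0x80, 0x7e, 0x74]
t2 = [0x7e, 0x74, 0xe6, 0x74, 0x49, 0x99, 0x74, 0x80]
t3 = [0x7e, 0x24, 0x74, 0xb1, 0xe6, 0x13, 0x74, 0xb0]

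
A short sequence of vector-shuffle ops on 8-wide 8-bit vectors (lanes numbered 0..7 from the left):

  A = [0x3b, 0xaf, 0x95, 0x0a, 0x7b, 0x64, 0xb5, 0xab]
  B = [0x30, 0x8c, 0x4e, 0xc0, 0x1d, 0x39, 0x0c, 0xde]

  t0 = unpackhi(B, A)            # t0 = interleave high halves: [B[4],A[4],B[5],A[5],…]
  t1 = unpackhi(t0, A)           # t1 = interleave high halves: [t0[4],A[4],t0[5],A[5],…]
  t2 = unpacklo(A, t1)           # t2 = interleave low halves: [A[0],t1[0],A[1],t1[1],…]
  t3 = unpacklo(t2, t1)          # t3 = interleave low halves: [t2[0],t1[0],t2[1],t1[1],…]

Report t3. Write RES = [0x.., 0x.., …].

t0 = [0x1d, 0x7b, 0x39, 0x64, 0x0c, 0xb5, 0xde, 0xab]
t1 = [0x0c, 0x7b, 0xb5, 0x64, 0xde, 0xb5, 0xab, 0xab]
t2 = [0x3b, 0x0c, 0xaf, 0x7b, 0x95, 0xb5, 0x0a, 0x64]
t3 = [0x3b, 0x0c, 0x0c, 0x7b, 0xaf, 0xb5, 0x7b, 0x64]

RES = [ 0x3b  0x0c  0x0c  0x7b  0xaf  0xb5  0x7b  0x64 ]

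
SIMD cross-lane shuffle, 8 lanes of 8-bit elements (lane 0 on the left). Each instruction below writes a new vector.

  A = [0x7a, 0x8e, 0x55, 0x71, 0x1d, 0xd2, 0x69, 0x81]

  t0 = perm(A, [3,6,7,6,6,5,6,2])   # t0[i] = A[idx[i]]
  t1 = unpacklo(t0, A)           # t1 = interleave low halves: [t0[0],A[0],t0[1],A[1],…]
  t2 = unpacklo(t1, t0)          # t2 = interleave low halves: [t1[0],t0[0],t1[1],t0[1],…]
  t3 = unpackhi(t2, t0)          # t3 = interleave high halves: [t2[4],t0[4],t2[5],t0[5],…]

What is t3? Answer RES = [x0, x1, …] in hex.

RES = [ 0x69  0x69  0x81  0xd2  0x8e  0x69  0x69  0x55 ]

  t0: 71 69 81 69 69 d2 69 55
  t1: 71 7a 69 8e 81 55 69 71
  t2: 71 71 7a 69 69 81 8e 69
  t3: 69 69 81 d2 8e 69 69 55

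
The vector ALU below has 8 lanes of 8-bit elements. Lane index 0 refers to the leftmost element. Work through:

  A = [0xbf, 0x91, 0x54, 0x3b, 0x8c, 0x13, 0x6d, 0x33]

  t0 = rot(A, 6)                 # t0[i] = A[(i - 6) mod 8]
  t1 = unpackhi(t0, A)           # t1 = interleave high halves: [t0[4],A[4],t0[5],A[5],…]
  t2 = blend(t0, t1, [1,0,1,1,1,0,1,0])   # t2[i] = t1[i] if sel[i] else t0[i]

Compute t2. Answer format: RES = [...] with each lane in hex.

RES = [ 0x6d  0x3b  0x33  0x13  0xbf  0x33  0x91  0x91 ]

  t0: 54 3b 8c 13 6d 33 bf 91
  t1: 6d 8c 33 13 bf 6d 91 33
  t2: 6d 3b 33 13 bf 33 91 91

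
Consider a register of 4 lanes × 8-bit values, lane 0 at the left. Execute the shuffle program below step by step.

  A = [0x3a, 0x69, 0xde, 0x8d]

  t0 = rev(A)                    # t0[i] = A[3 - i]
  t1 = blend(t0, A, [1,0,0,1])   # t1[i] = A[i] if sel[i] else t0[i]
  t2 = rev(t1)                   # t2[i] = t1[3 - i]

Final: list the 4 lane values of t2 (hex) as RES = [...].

RES = [0x8d, 0x69, 0xde, 0x3a]

→ t0 |8d|de|69|3a|
→ t1 |3a|de|69|8d|
→ t2 |8d|69|de|3a|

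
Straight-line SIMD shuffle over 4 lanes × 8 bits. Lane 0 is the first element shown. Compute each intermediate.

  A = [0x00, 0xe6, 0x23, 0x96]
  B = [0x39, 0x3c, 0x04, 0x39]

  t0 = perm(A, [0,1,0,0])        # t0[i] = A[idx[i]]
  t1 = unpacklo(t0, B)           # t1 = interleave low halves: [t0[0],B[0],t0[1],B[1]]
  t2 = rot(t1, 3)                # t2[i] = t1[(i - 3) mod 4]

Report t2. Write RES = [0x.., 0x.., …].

  t0: 00 e6 00 00
  t1: 00 39 e6 3c
  t2: 39 e6 3c 00

RES = [ 0x39  0xe6  0x3c  0x00 ]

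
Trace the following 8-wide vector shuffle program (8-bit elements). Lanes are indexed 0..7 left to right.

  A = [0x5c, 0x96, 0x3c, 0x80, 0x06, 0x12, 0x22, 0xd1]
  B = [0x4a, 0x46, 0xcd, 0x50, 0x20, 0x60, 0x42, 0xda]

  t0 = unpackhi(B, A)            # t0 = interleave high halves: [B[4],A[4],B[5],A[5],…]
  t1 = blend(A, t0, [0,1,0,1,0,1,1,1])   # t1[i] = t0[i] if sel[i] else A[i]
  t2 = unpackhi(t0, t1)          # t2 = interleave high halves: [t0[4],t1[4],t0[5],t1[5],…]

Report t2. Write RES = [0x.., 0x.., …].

t0 = [0x20, 0x06, 0x60, 0x12, 0x42, 0x22, 0xda, 0xd1]
t1 = [0x5c, 0x06, 0x3c, 0x12, 0x06, 0x22, 0xda, 0xd1]
t2 = [0x42, 0x06, 0x22, 0x22, 0xda, 0xda, 0xd1, 0xd1]

RES = [ 0x42  0x06  0x22  0x22  0xda  0xda  0xd1  0xd1 ]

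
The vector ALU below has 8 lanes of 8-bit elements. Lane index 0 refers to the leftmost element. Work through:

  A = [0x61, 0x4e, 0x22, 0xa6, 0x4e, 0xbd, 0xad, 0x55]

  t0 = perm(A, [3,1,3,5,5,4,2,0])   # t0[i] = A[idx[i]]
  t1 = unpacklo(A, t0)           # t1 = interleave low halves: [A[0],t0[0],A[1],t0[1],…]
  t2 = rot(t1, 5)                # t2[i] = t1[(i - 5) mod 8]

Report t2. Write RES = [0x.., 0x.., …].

RES = [ 0x4e  0x22  0xa6  0xa6  0xbd  0x61  0xa6  0x4e ]

→ t0 |a6|4e|a6|bd|bd|4e|22|61|
→ t1 |61|a6|4e|4e|22|a6|a6|bd|
→ t2 |4e|22|a6|a6|bd|61|a6|4e|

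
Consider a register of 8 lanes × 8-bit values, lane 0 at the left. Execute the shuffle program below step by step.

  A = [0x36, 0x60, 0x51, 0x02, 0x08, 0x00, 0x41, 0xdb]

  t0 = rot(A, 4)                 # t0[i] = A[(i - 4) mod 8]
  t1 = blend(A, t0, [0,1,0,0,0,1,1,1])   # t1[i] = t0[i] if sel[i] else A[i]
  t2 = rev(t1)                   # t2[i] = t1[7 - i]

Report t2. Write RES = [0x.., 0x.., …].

t0 = [0x08, 0x00, 0x41, 0xdb, 0x36, 0x60, 0x51, 0x02]
t1 = [0x36, 0x00, 0x51, 0x02, 0x08, 0x60, 0x51, 0x02]
t2 = [0x02, 0x51, 0x60, 0x08, 0x02, 0x51, 0x00, 0x36]

RES = [ 0x02  0x51  0x60  0x08  0x02  0x51  0x00  0x36 ]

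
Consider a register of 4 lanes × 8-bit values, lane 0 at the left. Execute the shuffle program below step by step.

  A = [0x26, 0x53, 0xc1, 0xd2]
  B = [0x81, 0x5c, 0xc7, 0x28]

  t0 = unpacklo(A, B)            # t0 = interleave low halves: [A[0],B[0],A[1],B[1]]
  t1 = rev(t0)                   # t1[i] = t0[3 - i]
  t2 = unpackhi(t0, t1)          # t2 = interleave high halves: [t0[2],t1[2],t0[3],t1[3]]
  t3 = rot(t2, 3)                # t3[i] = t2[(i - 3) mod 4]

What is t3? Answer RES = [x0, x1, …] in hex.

RES = [ 0x81  0x5c  0x26  0x53 ]

t0 = [0x26, 0x81, 0x53, 0x5c]
t1 = [0x5c, 0x53, 0x81, 0x26]
t2 = [0x53, 0x81, 0x5c, 0x26]
t3 = [0x81, 0x5c, 0x26, 0x53]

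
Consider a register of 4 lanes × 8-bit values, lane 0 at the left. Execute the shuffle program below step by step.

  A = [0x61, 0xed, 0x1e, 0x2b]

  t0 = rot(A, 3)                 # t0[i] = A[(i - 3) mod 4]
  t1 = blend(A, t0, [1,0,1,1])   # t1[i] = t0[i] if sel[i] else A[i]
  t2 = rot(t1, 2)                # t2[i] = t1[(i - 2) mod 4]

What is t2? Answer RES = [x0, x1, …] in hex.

→ t0 |ed|1e|2b|61|
→ t1 |ed|ed|2b|61|
→ t2 |2b|61|ed|ed|

RES = [0x2b, 0x61, 0xed, 0xed]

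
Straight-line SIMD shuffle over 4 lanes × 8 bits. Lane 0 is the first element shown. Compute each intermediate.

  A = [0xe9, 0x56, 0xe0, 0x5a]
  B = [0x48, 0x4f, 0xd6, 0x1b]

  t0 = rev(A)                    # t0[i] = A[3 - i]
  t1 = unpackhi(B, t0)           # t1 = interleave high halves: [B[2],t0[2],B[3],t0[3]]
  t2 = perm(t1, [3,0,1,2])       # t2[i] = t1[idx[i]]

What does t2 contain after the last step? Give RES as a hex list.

RES = [ 0xe9  0xd6  0x56  0x1b ]

t0 = [0x5a, 0xe0, 0x56, 0xe9]
t1 = [0xd6, 0x56, 0x1b, 0xe9]
t2 = [0xe9, 0xd6, 0x56, 0x1b]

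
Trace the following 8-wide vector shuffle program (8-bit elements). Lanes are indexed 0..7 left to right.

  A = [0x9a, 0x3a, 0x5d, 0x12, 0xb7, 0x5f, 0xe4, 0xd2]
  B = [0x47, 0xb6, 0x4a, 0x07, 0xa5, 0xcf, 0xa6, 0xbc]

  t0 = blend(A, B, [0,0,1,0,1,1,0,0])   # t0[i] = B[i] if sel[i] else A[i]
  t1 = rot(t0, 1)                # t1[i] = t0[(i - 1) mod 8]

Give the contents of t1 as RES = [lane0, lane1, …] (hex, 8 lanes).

RES = [0xd2, 0x9a, 0x3a, 0x4a, 0x12, 0xa5, 0xcf, 0xe4]

→ t0 |9a|3a|4a|12|a5|cf|e4|d2|
→ t1 |d2|9a|3a|4a|12|a5|cf|e4|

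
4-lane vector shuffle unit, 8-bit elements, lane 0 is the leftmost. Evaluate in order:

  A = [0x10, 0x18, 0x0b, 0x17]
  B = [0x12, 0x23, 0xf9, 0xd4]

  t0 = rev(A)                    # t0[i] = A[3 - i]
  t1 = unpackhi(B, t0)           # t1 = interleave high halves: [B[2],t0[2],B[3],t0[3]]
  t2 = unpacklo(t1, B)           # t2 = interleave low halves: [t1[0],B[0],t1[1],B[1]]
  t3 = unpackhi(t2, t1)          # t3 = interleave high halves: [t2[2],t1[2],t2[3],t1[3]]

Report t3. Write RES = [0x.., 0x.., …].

RES = [ 0x18  0xd4  0x23  0x10 ]

t0 = [0x17, 0x0b, 0x18, 0x10]
t1 = [0xf9, 0x18, 0xd4, 0x10]
t2 = [0xf9, 0x12, 0x18, 0x23]
t3 = [0x18, 0xd4, 0x23, 0x10]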